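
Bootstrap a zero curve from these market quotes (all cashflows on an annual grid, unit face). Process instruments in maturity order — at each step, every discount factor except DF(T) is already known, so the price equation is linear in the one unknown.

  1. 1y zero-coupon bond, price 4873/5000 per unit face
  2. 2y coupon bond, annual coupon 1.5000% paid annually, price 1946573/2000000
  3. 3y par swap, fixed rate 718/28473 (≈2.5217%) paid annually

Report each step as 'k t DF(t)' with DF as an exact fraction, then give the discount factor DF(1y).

step 1 [1y] zero: DF = P = 4873/5000 ≈ 0.974600
step 2 [2y] bond c/1=3/200: DF=(1946573/2000000 − 3/200·(0.974600))/(1+3/200) = 1889/2000 ≈ 0.944500
step 3 [3y] swap r/1=718/28473: DF=(1 − 718/28473·(0.974600+0.944500))/(1+718/28473) = 4641/5000 ≈ 0.928200

1 1 4873/5000
2 2 1889/2000
3 3 4641/5000
DF(1y) = 4873/5000 ≈ 0.974600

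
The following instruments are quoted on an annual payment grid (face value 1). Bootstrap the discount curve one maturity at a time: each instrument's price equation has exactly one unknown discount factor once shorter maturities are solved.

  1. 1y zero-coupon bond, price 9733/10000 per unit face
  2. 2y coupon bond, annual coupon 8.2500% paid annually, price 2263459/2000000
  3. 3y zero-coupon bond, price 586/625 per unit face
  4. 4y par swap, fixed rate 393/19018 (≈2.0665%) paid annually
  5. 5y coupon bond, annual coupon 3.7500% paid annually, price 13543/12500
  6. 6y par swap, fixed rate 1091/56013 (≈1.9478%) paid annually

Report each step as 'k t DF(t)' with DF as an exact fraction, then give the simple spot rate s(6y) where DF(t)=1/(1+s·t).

step 1 [1y] zero: DF = P = 9733/10000 ≈ 0.973300
step 2 [2y] bond c/1=33/400: DF=(2263459/2000000 − 33/400·(0.973300))/(1+33/400) = 9713/10000 ≈ 0.971300
step 3 [3y] zero: DF = P = 586/625 ≈ 0.937600
step 4 [4y] swap r/1=393/19018: DF=(1 − 393/19018·(0.973300+0.971300+0.937600))/(1+393/19018) = 4607/5000 ≈ 0.921400
step 5 [5y] bond c/1=3/80: DF=(13543/12500 − 3/80·(0.973300+0.971300+0.937600+0.921400))/(1+3/80) = 2267/2500 ≈ 0.906800
step 6 [6y] swap r/1=1091/56013: DF=(1 − 1091/56013·(0.973300+0.971300+0.937600+0.921400+0.906800))/(1+1091/56013) = 8909/10000 ≈ 0.890900

1 1 9733/10000
2 2 9713/10000
3 3 586/625
4 4 4607/5000
5 5 2267/2500
6 6 8909/10000
s(6y) = (1/(8909/10000) − 1)/(6) = 1091/53454 ≈ 2.0410%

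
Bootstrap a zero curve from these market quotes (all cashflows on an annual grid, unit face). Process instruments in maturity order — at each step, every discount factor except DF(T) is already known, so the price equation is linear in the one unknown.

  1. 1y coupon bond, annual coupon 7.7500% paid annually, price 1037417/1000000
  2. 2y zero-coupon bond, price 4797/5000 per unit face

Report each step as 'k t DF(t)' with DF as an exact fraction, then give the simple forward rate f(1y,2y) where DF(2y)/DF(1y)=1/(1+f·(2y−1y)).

step 1 [1y] bond c/1=31/400: DF=(1037417/1000000 − 31/400·(0))/(1+31/400) = 2407/2500 ≈ 0.962800
step 2 [2y] zero: DF = P = 4797/5000 ≈ 0.959400

1 1 2407/2500
2 2 4797/5000
f(1y,2y) = ((2407/2500)/(4797/5000) − 1)/(1) = 17/4797 ≈ 0.3544%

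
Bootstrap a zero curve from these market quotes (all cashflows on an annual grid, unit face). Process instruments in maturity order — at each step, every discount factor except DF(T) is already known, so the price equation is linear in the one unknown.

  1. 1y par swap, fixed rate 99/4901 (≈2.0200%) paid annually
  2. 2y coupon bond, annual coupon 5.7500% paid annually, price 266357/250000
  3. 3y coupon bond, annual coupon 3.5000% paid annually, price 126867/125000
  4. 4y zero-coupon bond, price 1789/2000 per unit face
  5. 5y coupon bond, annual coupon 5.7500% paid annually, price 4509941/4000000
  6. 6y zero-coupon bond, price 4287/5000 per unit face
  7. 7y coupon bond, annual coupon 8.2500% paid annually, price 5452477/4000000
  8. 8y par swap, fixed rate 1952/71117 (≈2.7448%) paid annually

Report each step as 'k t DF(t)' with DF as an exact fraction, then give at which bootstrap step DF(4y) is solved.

1 1 4901/5000
2 2 4771/5000
3 3 572/625
4 4 1789/2000
5 5 4313/5000
6 6 4287/5000
7 7 2107/2500
8 8 503/625
DF(4y) is solved at step 4

step 1 [1y] swap r/1=99/4901: DF=(1 − 99/4901·(0))/(1+99/4901) = 4901/5000 ≈ 0.980200
step 2 [2y] bond c/1=23/400: DF=(266357/250000 − 23/400·(0.980200))/(1+23/400) = 4771/5000 ≈ 0.954200
step 3 [3y] bond c/1=7/200: DF=(126867/125000 − 7/200·(0.980200+0.954200))/(1+7/200) = 572/625 ≈ 0.915200
step 4 [4y] zero: DF = P = 1789/2000 ≈ 0.894500
step 5 [5y] bond c/1=23/400: DF=(4509941/4000000 − 23/400·(0.980200+0.954200+0.915200+0.894500))/(1+23/400) = 4313/5000 ≈ 0.862600
step 6 [6y] zero: DF = P = 4287/5000 ≈ 0.857400
step 7 [7y] bond c/1=33/400: DF=(5452477/4000000 − 33/400·(0.980200+0.954200+0.915200+0.894500+0.862600+0.857400))/(1+33/400) = 2107/2500 ≈ 0.842800
step 8 [8y] swap r/1=1952/71117: DF=(1 − 1952/71117·(0.980200+0.954200+0.915200+0.894500+0.862600+0.857400+0.842800))/(1+1952/71117) = 503/625 ≈ 0.804800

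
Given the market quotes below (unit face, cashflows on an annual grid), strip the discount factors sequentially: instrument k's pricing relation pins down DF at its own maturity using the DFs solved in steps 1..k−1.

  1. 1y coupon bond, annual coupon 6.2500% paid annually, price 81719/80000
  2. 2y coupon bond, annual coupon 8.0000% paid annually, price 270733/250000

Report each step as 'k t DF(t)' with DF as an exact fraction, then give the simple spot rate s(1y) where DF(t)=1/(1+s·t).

1 1 4807/5000
2 2 1863/2000
s(1y) = (1/(4807/5000) − 1)/(1) = 193/4807 ≈ 4.0150%

step 1 [1y] bond c/1=1/16: DF=(81719/80000 − 1/16·(0))/(1+1/16) = 4807/5000 ≈ 0.961400
step 2 [2y] bond c/1=2/25: DF=(270733/250000 − 2/25·(0.961400))/(1+2/25) = 1863/2000 ≈ 0.931500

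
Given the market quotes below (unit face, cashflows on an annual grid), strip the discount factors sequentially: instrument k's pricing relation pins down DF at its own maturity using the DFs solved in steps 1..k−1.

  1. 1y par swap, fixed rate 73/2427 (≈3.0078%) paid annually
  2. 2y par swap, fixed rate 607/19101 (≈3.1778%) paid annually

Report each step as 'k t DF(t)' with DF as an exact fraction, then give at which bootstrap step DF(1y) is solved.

step 1 [1y] swap r/1=73/2427: DF=(1 − 73/2427·(0))/(1+73/2427) = 2427/2500 ≈ 0.970800
step 2 [2y] swap r/1=607/19101: DF=(1 − 607/19101·(0.970800))/(1+607/19101) = 9393/10000 ≈ 0.939300

1 1 2427/2500
2 2 9393/10000
DF(1y) is solved at step 1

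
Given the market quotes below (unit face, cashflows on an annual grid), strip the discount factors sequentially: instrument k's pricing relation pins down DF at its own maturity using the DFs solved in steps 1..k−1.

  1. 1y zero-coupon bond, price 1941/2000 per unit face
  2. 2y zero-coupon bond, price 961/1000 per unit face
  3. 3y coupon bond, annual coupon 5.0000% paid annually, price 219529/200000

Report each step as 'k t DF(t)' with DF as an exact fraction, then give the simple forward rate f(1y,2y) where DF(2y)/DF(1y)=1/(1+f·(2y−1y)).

step 1 [1y] zero: DF = P = 1941/2000 ≈ 0.970500
step 2 [2y] zero: DF = P = 961/1000 ≈ 0.961000
step 3 [3y] bond c/1=1/20: DF=(219529/200000 − 1/20·(0.970500+0.961000))/(1+1/20) = 4767/5000 ≈ 0.953400

1 1 1941/2000
2 2 961/1000
3 3 4767/5000
f(1y,2y) = ((1941/2000)/(961/1000) − 1)/(1) = 19/1922 ≈ 0.9886%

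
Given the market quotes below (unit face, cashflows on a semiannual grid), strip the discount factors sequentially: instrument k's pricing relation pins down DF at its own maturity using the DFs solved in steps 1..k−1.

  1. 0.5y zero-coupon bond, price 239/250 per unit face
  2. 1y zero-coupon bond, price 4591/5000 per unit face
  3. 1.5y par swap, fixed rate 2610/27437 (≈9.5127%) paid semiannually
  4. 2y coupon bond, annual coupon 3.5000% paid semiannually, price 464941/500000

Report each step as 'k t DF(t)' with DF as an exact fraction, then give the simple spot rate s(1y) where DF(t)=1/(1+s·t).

step 1 [0.5y] zero: DF = P = 239/250 ≈ 0.956000
step 2 [1y] zero: DF = P = 4591/5000 ≈ 0.918200
step 3 [1.5y] swap r/2=1305/27437: DF=(1 − 1305/27437·(0.956000+0.918200))/(1+1305/27437) = 1739/2000 ≈ 0.869500
step 4 [2y] bond c/2=7/400: DF=(464941/500000 − 7/400·(0.956000+0.918200+0.869500))/(1+7/400) = 8667/10000 ≈ 0.866700

1 1/2 239/250
2 1 4591/5000
3 3/2 1739/2000
4 2 8667/10000
s(1y) = (1/(4591/5000) − 1)/(1) = 409/4591 ≈ 8.9087%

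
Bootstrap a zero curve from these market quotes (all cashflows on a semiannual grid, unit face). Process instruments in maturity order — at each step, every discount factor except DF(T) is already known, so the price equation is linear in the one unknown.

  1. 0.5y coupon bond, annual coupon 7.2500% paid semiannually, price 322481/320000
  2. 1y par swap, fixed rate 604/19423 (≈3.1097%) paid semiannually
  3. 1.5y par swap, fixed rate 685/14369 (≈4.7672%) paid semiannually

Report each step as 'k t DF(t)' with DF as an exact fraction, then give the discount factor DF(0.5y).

1 1/2 389/400
2 1 4849/5000
3 3/2 1863/2000
DF(0.5y) = 389/400 ≈ 0.972500

step 1 [0.5y] bond c/2=29/800: DF=(322481/320000 − 29/800·(0))/(1+29/800) = 389/400 ≈ 0.972500
step 2 [1y] swap r/2=302/19423: DF=(1 − 302/19423·(0.972500))/(1+302/19423) = 4849/5000 ≈ 0.969800
step 3 [1.5y] swap r/2=685/28738: DF=(1 − 685/28738·(0.972500+0.969800))/(1+685/28738) = 1863/2000 ≈ 0.931500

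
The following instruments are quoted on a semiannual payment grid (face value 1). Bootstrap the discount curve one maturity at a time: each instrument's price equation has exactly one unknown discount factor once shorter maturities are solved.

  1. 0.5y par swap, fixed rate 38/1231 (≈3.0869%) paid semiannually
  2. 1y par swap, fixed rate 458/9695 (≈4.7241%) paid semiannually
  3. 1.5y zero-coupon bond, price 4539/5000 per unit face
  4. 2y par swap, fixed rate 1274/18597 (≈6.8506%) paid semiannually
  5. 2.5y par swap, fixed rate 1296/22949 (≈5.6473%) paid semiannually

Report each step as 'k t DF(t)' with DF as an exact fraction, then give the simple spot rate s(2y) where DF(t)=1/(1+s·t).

1 1/2 1231/1250
2 1 4771/5000
3 3/2 4539/5000
4 2 4363/5000
5 5/2 544/625
s(2y) = (1/(4363/5000) − 1)/(2) = 637/8726 ≈ 7.3000%

step 1 [0.5y] swap r/2=19/1231: DF=(1 − 19/1231·(0))/(1+19/1231) = 1231/1250 ≈ 0.984800
step 2 [1y] swap r/2=229/9695: DF=(1 − 229/9695·(0.984800))/(1+229/9695) = 4771/5000 ≈ 0.954200
step 3 [1.5y] zero: DF = P = 4539/5000 ≈ 0.907800
step 4 [2y] swap r/2=637/18597: DF=(1 − 637/18597·(0.984800+0.954200+0.907800))/(1+637/18597) = 4363/5000 ≈ 0.872600
step 5 [2.5y] swap r/2=648/22949: DF=(1 − 648/22949·(0.984800+0.954200+0.907800+0.872600))/(1+648/22949) = 544/625 ≈ 0.870400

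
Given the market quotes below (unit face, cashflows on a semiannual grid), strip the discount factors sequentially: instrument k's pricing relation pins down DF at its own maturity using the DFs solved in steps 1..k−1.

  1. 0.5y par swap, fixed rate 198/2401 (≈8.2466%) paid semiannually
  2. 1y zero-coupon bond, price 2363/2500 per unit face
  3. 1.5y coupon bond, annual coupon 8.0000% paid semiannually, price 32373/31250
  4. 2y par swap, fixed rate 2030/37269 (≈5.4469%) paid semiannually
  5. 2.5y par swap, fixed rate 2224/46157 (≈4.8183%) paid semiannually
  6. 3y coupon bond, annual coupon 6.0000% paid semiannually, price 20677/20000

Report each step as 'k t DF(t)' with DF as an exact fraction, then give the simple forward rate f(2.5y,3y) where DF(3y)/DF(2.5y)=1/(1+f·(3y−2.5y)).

1 1/2 2401/2500
2 1 2363/2500
3 3/2 2307/2500
4 2 1797/2000
5 5/2 1111/1250
6 3 8693/10000
f(2.5y,3y) = ((1111/1250)/(8693/10000) − 1)/(1/2) = 390/8693 ≈ 4.4864%

step 1 [0.5y] swap r/2=99/2401: DF=(1 − 99/2401·(0))/(1+99/2401) = 2401/2500 ≈ 0.960400
step 2 [1y] zero: DF = P = 2363/2500 ≈ 0.945200
step 3 [1.5y] bond c/2=1/25: DF=(32373/31250 − 1/25·(0.960400+0.945200))/(1+1/25) = 2307/2500 ≈ 0.922800
step 4 [2y] swap r/2=1015/37269: DF=(1 − 1015/37269·(0.960400+0.945200+0.922800))/(1+1015/37269) = 1797/2000 ≈ 0.898500
step 5 [2.5y] swap r/2=1112/46157: DF=(1 − 1112/46157·(0.960400+0.945200+0.922800+0.898500))/(1+1112/46157) = 1111/1250 ≈ 0.888800
step 6 [3y] bond c/2=3/100: DF=(20677/20000 − 3/100·(0.960400+0.945200+0.922800+0.898500+0.888800))/(1+3/100) = 8693/10000 ≈ 0.869300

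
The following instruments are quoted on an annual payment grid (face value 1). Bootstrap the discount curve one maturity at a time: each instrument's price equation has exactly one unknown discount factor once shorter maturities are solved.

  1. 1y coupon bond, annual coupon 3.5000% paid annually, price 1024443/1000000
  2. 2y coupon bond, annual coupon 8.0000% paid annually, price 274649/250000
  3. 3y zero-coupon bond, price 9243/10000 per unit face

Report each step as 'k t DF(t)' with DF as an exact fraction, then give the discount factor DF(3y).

1 1 4949/5000
2 2 9439/10000
3 3 9243/10000
DF(3y) = 9243/10000 ≈ 0.924300

step 1 [1y] bond c/1=7/200: DF=(1024443/1000000 − 7/200·(0))/(1+7/200) = 4949/5000 ≈ 0.989800
step 2 [2y] bond c/1=2/25: DF=(274649/250000 − 2/25·(0.989800))/(1+2/25) = 9439/10000 ≈ 0.943900
step 3 [3y] zero: DF = P = 9243/10000 ≈ 0.924300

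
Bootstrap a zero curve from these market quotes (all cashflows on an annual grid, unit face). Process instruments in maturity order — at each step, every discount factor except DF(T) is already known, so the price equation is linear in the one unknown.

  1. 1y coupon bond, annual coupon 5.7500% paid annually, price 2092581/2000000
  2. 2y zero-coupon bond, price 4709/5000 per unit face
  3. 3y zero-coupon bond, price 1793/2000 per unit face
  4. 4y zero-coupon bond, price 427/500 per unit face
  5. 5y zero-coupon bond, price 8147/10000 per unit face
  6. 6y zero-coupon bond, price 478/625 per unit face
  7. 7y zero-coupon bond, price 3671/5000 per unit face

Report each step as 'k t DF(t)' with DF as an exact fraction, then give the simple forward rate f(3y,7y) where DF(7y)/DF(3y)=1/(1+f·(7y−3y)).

step 1 [1y] bond c/1=23/400: DF=(2092581/2000000 − 23/400·(0))/(1+23/400) = 4947/5000 ≈ 0.989400
step 2 [2y] zero: DF = P = 4709/5000 ≈ 0.941800
step 3 [3y] zero: DF = P = 1793/2000 ≈ 0.896500
step 4 [4y] zero: DF = P = 427/500 ≈ 0.854000
step 5 [5y] zero: DF = P = 8147/10000 ≈ 0.814700
step 6 [6y] zero: DF = P = 478/625 ≈ 0.764800
step 7 [7y] zero: DF = P = 3671/5000 ≈ 0.734200

1 1 4947/5000
2 2 4709/5000
3 3 1793/2000
4 4 427/500
5 5 8147/10000
6 6 478/625
7 7 3671/5000
f(3y,7y) = ((1793/2000)/(3671/5000) − 1)/(4) = 1623/29368 ≈ 5.5264%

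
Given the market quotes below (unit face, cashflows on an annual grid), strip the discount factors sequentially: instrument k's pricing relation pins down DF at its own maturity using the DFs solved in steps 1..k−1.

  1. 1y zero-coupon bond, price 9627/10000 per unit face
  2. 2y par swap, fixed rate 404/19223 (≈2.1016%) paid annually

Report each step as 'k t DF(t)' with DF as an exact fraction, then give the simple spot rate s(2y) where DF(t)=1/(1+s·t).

step 1 [1y] zero: DF = P = 9627/10000 ≈ 0.962700
step 2 [2y] swap r/1=404/19223: DF=(1 − 404/19223·(0.962700))/(1+404/19223) = 2399/2500 ≈ 0.959600

1 1 9627/10000
2 2 2399/2500
s(2y) = (1/(2399/2500) − 1)/(2) = 101/4798 ≈ 2.1050%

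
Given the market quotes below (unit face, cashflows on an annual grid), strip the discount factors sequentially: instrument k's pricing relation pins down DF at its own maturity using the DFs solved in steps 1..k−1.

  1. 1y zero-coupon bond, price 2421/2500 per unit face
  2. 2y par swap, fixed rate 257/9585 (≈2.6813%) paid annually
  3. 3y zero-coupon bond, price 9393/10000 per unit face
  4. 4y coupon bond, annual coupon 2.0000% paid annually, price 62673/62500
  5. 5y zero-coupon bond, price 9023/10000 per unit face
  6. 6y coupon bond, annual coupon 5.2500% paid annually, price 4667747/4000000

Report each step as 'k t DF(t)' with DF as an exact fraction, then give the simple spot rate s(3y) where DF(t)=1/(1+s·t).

step 1 [1y] zero: DF = P = 2421/2500 ≈ 0.968400
step 2 [2y] swap r/1=257/9585: DF=(1 − 257/9585·(0.968400))/(1+257/9585) = 4743/5000 ≈ 0.948600
step 3 [3y] zero: DF = P = 9393/10000 ≈ 0.939300
step 4 [4y] bond c/1=1/50: DF=(62673/62500 − 1/50·(0.968400+0.948600+0.939300))/(1+1/50) = 9271/10000 ≈ 0.927100
step 5 [5y] zero: DF = P = 9023/10000 ≈ 0.902300
step 6 [6y] bond c/1=21/400: DF=(4667747/4000000 − 21/400·(0.968400+0.948600+0.939300+0.927100+0.902300))/(1+21/400) = 7/8 ≈ 0.875000

1 1 2421/2500
2 2 4743/5000
3 3 9393/10000
4 4 9271/10000
5 5 9023/10000
6 6 7/8
s(3y) = (1/(9393/10000) − 1)/(3) = 607/28179 ≈ 2.1541%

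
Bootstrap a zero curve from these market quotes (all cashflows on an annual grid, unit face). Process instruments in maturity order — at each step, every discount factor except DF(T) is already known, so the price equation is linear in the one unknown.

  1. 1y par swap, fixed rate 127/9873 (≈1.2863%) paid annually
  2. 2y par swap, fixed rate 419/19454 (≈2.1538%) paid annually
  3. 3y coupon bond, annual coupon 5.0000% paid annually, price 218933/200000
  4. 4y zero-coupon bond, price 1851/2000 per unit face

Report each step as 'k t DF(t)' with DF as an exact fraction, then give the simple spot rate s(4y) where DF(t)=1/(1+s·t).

1 1 9873/10000
2 2 9581/10000
3 3 9499/10000
4 4 1851/2000
s(4y) = (1/(1851/2000) − 1)/(4) = 149/7404 ≈ 2.0124%

step 1 [1y] swap r/1=127/9873: DF=(1 − 127/9873·(0))/(1+127/9873) = 9873/10000 ≈ 0.987300
step 2 [2y] swap r/1=419/19454: DF=(1 − 419/19454·(0.987300))/(1+419/19454) = 9581/10000 ≈ 0.958100
step 3 [3y] bond c/1=1/20: DF=(218933/200000 − 1/20·(0.987300+0.958100))/(1+1/20) = 9499/10000 ≈ 0.949900
step 4 [4y] zero: DF = P = 1851/2000 ≈ 0.925500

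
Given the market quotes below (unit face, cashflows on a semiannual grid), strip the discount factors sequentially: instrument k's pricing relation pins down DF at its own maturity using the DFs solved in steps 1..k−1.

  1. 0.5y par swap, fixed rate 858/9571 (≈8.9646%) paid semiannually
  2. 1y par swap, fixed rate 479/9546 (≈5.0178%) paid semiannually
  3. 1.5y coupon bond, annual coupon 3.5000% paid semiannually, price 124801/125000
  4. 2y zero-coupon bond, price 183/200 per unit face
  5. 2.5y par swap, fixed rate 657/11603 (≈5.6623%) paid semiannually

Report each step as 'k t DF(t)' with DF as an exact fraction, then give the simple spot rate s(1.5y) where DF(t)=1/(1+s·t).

1 1/2 9571/10000
2 1 9521/10000
3 3/2 2371/2500
4 2 183/200
5 5/2 4343/5000
s(1.5y) = (1/(2371/2500) − 1)/(3/2) = 86/2371 ≈ 3.6272%

step 1 [0.5y] swap r/2=429/9571: DF=(1 − 429/9571·(0))/(1+429/9571) = 9571/10000 ≈ 0.957100
step 2 [1y] swap r/2=479/19092: DF=(1 − 479/19092·(0.957100))/(1+479/19092) = 9521/10000 ≈ 0.952100
step 3 [1.5y] bond c/2=7/400: DF=(124801/125000 − 7/400·(0.957100+0.952100))/(1+7/400) = 2371/2500 ≈ 0.948400
step 4 [2y] zero: DF = P = 183/200 ≈ 0.915000
step 5 [2.5y] swap r/2=657/23206: DF=(1 − 657/23206·(0.957100+0.952100+0.948400+0.915000))/(1+657/23206) = 4343/5000 ≈ 0.868600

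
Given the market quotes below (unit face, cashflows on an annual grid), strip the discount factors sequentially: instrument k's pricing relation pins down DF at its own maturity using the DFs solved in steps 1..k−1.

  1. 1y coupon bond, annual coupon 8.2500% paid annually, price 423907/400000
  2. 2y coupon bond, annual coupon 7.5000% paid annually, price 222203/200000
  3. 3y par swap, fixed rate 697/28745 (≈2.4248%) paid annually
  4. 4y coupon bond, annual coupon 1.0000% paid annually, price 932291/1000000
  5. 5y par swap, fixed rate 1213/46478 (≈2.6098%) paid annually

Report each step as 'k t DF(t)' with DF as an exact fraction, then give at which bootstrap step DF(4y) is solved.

step 1 [1y] bond c/1=33/400: DF=(423907/400000 − 33/400·(0))/(1+33/400) = 979/1000 ≈ 0.979000
step 2 [2y] bond c/1=3/40: DF=(222203/200000 − 3/40·(0.979000))/(1+3/40) = 2413/2500 ≈ 0.965200
step 3 [3y] swap r/1=697/28745: DF=(1 − 697/28745·(0.979000+0.965200))/(1+697/28745) = 9303/10000 ≈ 0.930300
step 4 [4y] bond c/1=1/100: DF=(932291/1000000 − 1/100·(0.979000+0.965200+0.930300))/(1+1/100) = 4473/5000 ≈ 0.894600
step 5 [5y] swap r/1=1213/46478: DF=(1 − 1213/46478·(0.979000+0.965200+0.930300+0.894600))/(1+1213/46478) = 8787/10000 ≈ 0.878700

1 1 979/1000
2 2 2413/2500
3 3 9303/10000
4 4 4473/5000
5 5 8787/10000
DF(4y) is solved at step 4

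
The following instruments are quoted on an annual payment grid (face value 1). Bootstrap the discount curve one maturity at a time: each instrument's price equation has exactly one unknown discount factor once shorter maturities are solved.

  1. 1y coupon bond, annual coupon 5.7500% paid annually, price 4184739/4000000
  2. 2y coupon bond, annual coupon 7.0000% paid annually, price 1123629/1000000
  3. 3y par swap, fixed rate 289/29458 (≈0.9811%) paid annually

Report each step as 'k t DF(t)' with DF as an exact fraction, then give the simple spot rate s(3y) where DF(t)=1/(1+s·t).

step 1 [1y] bond c/1=23/400: DF=(4184739/4000000 − 23/400·(0))/(1+23/400) = 9893/10000 ≈ 0.989300
step 2 [2y] bond c/1=7/100: DF=(1123629/1000000 − 7/100·(0.989300))/(1+7/100) = 4927/5000 ≈ 0.985400
step 3 [3y] swap r/1=289/29458: DF=(1 − 289/29458·(0.989300+0.985400))/(1+289/29458) = 9711/10000 ≈ 0.971100

1 1 9893/10000
2 2 4927/5000
3 3 9711/10000
s(3y) = (1/(9711/10000) − 1)/(3) = 289/29133 ≈ 0.9920%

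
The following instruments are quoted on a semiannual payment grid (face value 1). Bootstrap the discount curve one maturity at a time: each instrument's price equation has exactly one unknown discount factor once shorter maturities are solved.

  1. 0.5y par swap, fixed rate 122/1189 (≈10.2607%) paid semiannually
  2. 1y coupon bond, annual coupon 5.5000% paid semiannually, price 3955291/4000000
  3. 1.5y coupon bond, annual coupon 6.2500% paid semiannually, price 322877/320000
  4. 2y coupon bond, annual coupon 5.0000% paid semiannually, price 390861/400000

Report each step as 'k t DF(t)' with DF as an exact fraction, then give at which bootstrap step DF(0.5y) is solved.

step 1 [0.5y] swap r/2=61/1189: DF=(1 − 61/1189·(0))/(1+61/1189) = 1189/1250 ≈ 0.951200
step 2 [1y] bond c/2=11/400: DF=(3955291/4000000 − 11/400·(0.951200))/(1+11/400) = 9369/10000 ≈ 0.936900
step 3 [1.5y] bond c/2=1/32: DF=(322877/320000 − 1/32·(0.951200+0.936900))/(1+1/32) = 2303/2500 ≈ 0.921200
step 4 [2y] bond c/2=1/40: DF=(390861/400000 − 1/40·(0.951200+0.936900+0.921200))/(1+1/40) = 553/625 ≈ 0.884800

1 1/2 1189/1250
2 1 9369/10000
3 3/2 2303/2500
4 2 553/625
DF(0.5y) is solved at step 1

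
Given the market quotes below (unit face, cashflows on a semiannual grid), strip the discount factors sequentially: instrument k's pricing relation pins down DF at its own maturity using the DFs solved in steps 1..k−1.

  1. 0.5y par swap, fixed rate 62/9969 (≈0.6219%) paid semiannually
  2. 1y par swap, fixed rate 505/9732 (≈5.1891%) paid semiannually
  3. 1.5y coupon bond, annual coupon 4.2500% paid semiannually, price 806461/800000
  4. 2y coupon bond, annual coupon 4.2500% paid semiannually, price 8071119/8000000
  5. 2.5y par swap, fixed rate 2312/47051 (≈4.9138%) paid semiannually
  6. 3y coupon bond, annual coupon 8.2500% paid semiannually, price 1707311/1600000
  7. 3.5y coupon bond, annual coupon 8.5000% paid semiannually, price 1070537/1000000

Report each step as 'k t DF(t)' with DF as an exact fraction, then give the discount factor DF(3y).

1 1/2 9969/10000
2 1 1899/2000
3 3/2 4733/5000
4 2 9277/10000
5 5/2 2211/2500
6 3 524/625
7 7/2 8009/10000
DF(3y) = 524/625 ≈ 0.838400

step 1 [0.5y] swap r/2=31/9969: DF=(1 − 31/9969·(0))/(1+31/9969) = 9969/10000 ≈ 0.996900
step 2 [1y] swap r/2=505/19464: DF=(1 − 505/19464·(0.996900))/(1+505/19464) = 1899/2000 ≈ 0.949500
step 3 [1.5y] bond c/2=17/800: DF=(806461/800000 − 17/800·(0.996900+0.949500))/(1+17/800) = 4733/5000 ≈ 0.946600
step 4 [2y] bond c/2=17/800: DF=(8071119/8000000 − 17/800·(0.996900+0.949500+0.946600))/(1+17/800) = 9277/10000 ≈ 0.927700
step 5 [2.5y] swap r/2=1156/47051: DF=(1 − 1156/47051·(0.996900+0.949500+0.946600+0.927700))/(1+1156/47051) = 2211/2500 ≈ 0.884400
step 6 [3y] bond c/2=33/800: DF=(1707311/1600000 − 33/800·(0.996900+0.949500+0.946600+0.927700+0.884400))/(1+33/800) = 524/625 ≈ 0.838400
step 7 [3.5y] bond c/2=17/400: DF=(1070537/1000000 − 17/400·(0.996900+0.949500+0.946600+0.927700+0.884400+0.838400))/(1+17/400) = 8009/10000 ≈ 0.800900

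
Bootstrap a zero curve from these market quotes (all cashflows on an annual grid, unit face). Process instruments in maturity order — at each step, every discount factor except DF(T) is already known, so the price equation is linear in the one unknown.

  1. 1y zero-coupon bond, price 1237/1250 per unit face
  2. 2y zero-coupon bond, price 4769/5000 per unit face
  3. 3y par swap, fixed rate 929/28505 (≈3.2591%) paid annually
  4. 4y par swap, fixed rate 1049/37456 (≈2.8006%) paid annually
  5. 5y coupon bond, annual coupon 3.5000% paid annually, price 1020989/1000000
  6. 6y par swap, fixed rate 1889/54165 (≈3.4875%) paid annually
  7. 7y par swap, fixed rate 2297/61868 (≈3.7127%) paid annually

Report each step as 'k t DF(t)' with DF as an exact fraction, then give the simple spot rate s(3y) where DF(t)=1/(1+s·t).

1 1 1237/1250
2 2 4769/5000
3 3 9071/10000
4 4 8951/10000
5 5 4299/5000
6 6 8111/10000
7 7 7703/10000
s(3y) = (1/(9071/10000) − 1)/(3) = 929/27213 ≈ 3.4138%

step 1 [1y] zero: DF = P = 1237/1250 ≈ 0.989600
step 2 [2y] zero: DF = P = 4769/5000 ≈ 0.953800
step 3 [3y] swap r/1=929/28505: DF=(1 − 929/28505·(0.989600+0.953800))/(1+929/28505) = 9071/10000 ≈ 0.907100
step 4 [4y] swap r/1=1049/37456: DF=(1 − 1049/37456·(0.989600+0.953800+0.907100))/(1+1049/37456) = 8951/10000 ≈ 0.895100
step 5 [5y] bond c/1=7/200: DF=(1020989/1000000 − 7/200·(0.989600+0.953800+0.907100+0.895100))/(1+7/200) = 4299/5000 ≈ 0.859800
step 6 [6y] swap r/1=1889/54165: DF=(1 − 1889/54165·(0.989600+0.953800+0.907100+0.895100+0.859800))/(1+1889/54165) = 8111/10000 ≈ 0.811100
step 7 [7y] swap r/1=2297/61868: DF=(1 − 2297/61868·(0.989600+0.953800+0.907100+0.895100+0.859800+0.811100))/(1+2297/61868) = 7703/10000 ≈ 0.770300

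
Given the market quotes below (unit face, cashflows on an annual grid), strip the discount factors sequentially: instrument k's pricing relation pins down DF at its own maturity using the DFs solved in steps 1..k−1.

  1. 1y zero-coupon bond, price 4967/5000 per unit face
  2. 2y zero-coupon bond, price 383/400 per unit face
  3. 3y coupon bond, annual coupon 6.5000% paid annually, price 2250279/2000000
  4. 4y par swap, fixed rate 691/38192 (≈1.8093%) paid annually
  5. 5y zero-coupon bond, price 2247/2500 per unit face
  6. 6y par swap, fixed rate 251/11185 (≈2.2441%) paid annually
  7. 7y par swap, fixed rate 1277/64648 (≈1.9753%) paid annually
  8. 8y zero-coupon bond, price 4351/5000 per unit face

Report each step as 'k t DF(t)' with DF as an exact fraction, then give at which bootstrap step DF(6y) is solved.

1 1 4967/5000
2 2 383/400
3 3 4687/5000
4 4 9309/10000
5 5 2247/2500
6 6 1749/2000
7 7 8723/10000
8 8 4351/5000
DF(6y) is solved at step 6

step 1 [1y] zero: DF = P = 4967/5000 ≈ 0.993400
step 2 [2y] zero: DF = P = 383/400 ≈ 0.957500
step 3 [3y] bond c/1=13/200: DF=(2250279/2000000 − 13/200·(0.993400+0.957500))/(1+13/200) = 4687/5000 ≈ 0.937400
step 4 [4y] swap r/1=691/38192: DF=(1 − 691/38192·(0.993400+0.957500+0.937400))/(1+691/38192) = 9309/10000 ≈ 0.930900
step 5 [5y] zero: DF = P = 2247/2500 ≈ 0.898800
step 6 [6y] swap r/1=251/11185: DF=(1 − 251/11185·(0.993400+0.957500+0.937400+0.930900+0.898800))/(1+251/11185) = 1749/2000 ≈ 0.874500
step 7 [7y] swap r/1=1277/64648: DF=(1 − 1277/64648·(0.993400+0.957500+0.937400+0.930900+0.898800+0.874500))/(1+1277/64648) = 8723/10000 ≈ 0.872300
step 8 [8y] zero: DF = P = 4351/5000 ≈ 0.870200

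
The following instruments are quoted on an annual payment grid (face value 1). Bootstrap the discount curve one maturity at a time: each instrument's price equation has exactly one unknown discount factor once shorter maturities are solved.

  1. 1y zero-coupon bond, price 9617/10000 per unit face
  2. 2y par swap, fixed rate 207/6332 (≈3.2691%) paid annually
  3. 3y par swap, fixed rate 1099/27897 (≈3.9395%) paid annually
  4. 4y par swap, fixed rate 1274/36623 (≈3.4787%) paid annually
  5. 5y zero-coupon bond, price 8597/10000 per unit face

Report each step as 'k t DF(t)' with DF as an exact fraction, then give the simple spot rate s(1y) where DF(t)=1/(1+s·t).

1 1 9617/10000
2 2 9379/10000
3 3 8901/10000
4 4 4363/5000
5 5 8597/10000
s(1y) = (1/(9617/10000) − 1)/(1) = 383/9617 ≈ 3.9825%

step 1 [1y] zero: DF = P = 9617/10000 ≈ 0.961700
step 2 [2y] swap r/1=207/6332: DF=(1 − 207/6332·(0.961700))/(1+207/6332) = 9379/10000 ≈ 0.937900
step 3 [3y] swap r/1=1099/27897: DF=(1 − 1099/27897·(0.961700+0.937900))/(1+1099/27897) = 8901/10000 ≈ 0.890100
step 4 [4y] swap r/1=1274/36623: DF=(1 − 1274/36623·(0.961700+0.937900+0.890100))/(1+1274/36623) = 4363/5000 ≈ 0.872600
step 5 [5y] zero: DF = P = 8597/10000 ≈ 0.859700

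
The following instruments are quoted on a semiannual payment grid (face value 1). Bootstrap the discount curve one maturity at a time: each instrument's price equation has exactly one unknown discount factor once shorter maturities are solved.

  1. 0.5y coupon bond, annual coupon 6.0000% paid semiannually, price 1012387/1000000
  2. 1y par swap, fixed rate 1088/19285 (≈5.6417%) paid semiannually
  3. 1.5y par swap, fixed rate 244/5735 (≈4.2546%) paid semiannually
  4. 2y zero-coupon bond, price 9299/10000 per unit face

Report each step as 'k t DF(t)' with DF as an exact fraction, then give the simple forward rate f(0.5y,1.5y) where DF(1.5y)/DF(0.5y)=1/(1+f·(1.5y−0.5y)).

1 1/2 9829/10000
2 1 591/625
3 3/2 939/1000
4 2 9299/10000
f(0.5y,1.5y) = ((9829/10000)/(939/1000) − 1)/(1) = 439/9390 ≈ 4.6752%

step 1 [0.5y] bond c/2=3/100: DF=(1012387/1000000 − 3/100·(0))/(1+3/100) = 9829/10000 ≈ 0.982900
step 2 [1y] swap r/2=544/19285: DF=(1 − 544/19285·(0.982900))/(1+544/19285) = 591/625 ≈ 0.945600
step 3 [1.5y] swap r/2=122/5735: DF=(1 − 122/5735·(0.982900+0.945600))/(1+122/5735) = 939/1000 ≈ 0.939000
step 4 [2y] zero: DF = P = 9299/10000 ≈ 0.929900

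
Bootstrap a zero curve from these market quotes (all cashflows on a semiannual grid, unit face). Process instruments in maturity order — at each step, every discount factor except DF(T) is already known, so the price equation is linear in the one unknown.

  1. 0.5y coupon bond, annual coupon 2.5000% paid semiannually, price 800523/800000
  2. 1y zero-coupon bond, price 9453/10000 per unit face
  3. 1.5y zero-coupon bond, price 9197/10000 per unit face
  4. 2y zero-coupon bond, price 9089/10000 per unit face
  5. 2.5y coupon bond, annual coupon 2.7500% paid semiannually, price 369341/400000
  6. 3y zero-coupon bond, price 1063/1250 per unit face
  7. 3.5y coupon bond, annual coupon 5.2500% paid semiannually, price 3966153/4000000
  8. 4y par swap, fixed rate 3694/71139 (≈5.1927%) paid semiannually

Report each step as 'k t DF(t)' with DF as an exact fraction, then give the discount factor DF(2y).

1 1/2 9883/10000
2 1 9453/10000
3 3/2 9197/10000
4 2 9089/10000
5 5/2 4299/5000
6 3 1063/1250
7 7/2 4131/5000
8 4 8153/10000
DF(2y) = 9089/10000 ≈ 0.908900

step 1 [0.5y] bond c/2=1/80: DF=(800523/800000 − 1/80·(0))/(1+1/80) = 9883/10000 ≈ 0.988300
step 2 [1y] zero: DF = P = 9453/10000 ≈ 0.945300
step 3 [1.5y] zero: DF = P = 9197/10000 ≈ 0.919700
step 4 [2y] zero: DF = P = 9089/10000 ≈ 0.908900
step 5 [2.5y] bond c/2=11/800: DF=(369341/400000 − 11/800·(0.988300+0.945300+0.919700+0.908900))/(1+11/800) = 4299/5000 ≈ 0.859800
step 6 [3y] zero: DF = P = 1063/1250 ≈ 0.850400
step 7 [3.5y] bond c/2=21/800: DF=(3966153/4000000 − 21/800·(0.988300+0.945300+0.919700+0.908900+0.859800+0.850400))/(1+21/800) = 4131/5000 ≈ 0.826200
step 8 [4y] swap r/2=1847/71139: DF=(1 − 1847/71139·(0.988300+0.945300+0.919700+0.908900+0.859800+0.850400+0.826200))/(1+1847/71139) = 8153/10000 ≈ 0.815300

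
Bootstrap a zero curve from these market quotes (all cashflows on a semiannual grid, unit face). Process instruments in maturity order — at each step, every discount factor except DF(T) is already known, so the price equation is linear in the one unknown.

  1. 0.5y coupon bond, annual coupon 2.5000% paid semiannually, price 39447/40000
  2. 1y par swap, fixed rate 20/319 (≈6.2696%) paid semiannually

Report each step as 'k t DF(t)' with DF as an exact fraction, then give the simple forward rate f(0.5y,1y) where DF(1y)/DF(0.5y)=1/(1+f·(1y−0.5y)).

step 1 [0.5y] bond c/2=1/80: DF=(39447/40000 − 1/80·(0))/(1+1/80) = 487/500 ≈ 0.974000
step 2 [1y] swap r/2=10/319: DF=(1 − 10/319·(0.974000))/(1+10/319) = 47/50 ≈ 0.940000

1 1/2 487/500
2 1 47/50
f(0.5y,1y) = ((487/500)/(47/50) − 1)/(1/2) = 17/235 ≈ 7.2340%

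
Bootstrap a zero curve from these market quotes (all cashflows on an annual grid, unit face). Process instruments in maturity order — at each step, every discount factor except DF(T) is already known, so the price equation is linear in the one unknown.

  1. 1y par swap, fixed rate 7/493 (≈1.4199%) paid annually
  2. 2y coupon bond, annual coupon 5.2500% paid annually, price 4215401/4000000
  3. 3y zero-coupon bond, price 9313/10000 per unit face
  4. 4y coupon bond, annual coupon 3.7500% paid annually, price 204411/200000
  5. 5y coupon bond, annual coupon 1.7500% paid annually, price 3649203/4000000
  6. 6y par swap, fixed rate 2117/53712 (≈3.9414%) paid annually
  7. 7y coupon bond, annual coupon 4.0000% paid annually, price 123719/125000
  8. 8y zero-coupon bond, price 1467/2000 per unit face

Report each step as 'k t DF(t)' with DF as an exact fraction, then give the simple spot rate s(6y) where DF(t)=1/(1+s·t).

1 1 493/500
2 2 9521/10000
3 3 9313/10000
4 4 4407/5000
5 5 8321/10000
6 6 7883/10000
7 7 7451/10000
8 8 1467/2000
s(6y) = (1/(7883/10000) − 1)/(6) = 2117/47298 ≈ 4.4759%

step 1 [1y] swap r/1=7/493: DF=(1 − 7/493·(0))/(1+7/493) = 493/500 ≈ 0.986000
step 2 [2y] bond c/1=21/400: DF=(4215401/4000000 − 21/400·(0.986000))/(1+21/400) = 9521/10000 ≈ 0.952100
step 3 [3y] zero: DF = P = 9313/10000 ≈ 0.931300
step 4 [4y] bond c/1=3/80: DF=(204411/200000 − 3/80·(0.986000+0.952100+0.931300))/(1+3/80) = 4407/5000 ≈ 0.881400
step 5 [5y] bond c/1=7/400: DF=(3649203/4000000 − 7/400·(0.986000+0.952100+0.931300+0.881400))/(1+7/400) = 8321/10000 ≈ 0.832100
step 6 [6y] swap r/1=2117/53712: DF=(1 − 2117/53712·(0.986000+0.952100+0.931300+0.881400+0.832100))/(1+2117/53712) = 7883/10000 ≈ 0.788300
step 7 [7y] bond c/1=1/25: DF=(123719/125000 − 1/25·(0.986000+0.952100+0.931300+0.881400+0.832100+0.788300))/(1+1/25) = 7451/10000 ≈ 0.745100
step 8 [8y] zero: DF = P = 1467/2000 ≈ 0.733500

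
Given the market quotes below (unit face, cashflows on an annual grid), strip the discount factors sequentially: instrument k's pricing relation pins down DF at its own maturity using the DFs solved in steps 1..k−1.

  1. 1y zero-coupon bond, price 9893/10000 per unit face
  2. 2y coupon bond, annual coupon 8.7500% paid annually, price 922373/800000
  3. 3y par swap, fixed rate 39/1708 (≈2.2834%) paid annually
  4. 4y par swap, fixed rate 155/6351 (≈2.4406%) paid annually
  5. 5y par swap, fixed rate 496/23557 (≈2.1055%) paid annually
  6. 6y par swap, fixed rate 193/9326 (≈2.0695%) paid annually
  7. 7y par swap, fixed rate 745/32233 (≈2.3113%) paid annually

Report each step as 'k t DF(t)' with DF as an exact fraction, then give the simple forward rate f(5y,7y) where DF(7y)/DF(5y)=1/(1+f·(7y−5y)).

step 1 [1y] zero: DF = P = 9893/10000 ≈ 0.989300
step 2 [2y] bond c/1=7/80: DF=(922373/800000 − 7/80·(0.989300))/(1+7/80) = 4903/5000 ≈ 0.980600
step 3 [3y] swap r/1=39/1708: DF=(1 − 39/1708·(0.989300+0.980600))/(1+39/1708) = 9337/10000 ≈ 0.933700
step 4 [4y] swap r/1=155/6351: DF=(1 − 155/6351·(0.989300+0.980600+0.933700))/(1+155/6351) = 907/1000 ≈ 0.907000
step 5 [5y] swap r/1=496/23557: DF=(1 − 496/23557·(0.989300+0.980600+0.933700+0.907000))/(1+496/23557) = 563/625 ≈ 0.900800
step 6 [6y] swap r/1=193/9326: DF=(1 − 193/9326·(0.989300+0.980600+0.933700+0.907000+0.900800))/(1+193/9326) = 4421/5000 ≈ 0.884200
step 7 [7y] swap r/1=745/32233: DF=(1 − 745/32233·(0.989300+0.980600+0.933700+0.907000+0.900800+0.884200))/(1+745/32233) = 851/1000 ≈ 0.851000

1 1 9893/10000
2 2 4903/5000
3 3 9337/10000
4 4 907/1000
5 5 563/625
6 6 4421/5000
7 7 851/1000
f(5y,7y) = ((563/625)/(851/1000) − 1)/(2) = 249/8510 ≈ 2.9260%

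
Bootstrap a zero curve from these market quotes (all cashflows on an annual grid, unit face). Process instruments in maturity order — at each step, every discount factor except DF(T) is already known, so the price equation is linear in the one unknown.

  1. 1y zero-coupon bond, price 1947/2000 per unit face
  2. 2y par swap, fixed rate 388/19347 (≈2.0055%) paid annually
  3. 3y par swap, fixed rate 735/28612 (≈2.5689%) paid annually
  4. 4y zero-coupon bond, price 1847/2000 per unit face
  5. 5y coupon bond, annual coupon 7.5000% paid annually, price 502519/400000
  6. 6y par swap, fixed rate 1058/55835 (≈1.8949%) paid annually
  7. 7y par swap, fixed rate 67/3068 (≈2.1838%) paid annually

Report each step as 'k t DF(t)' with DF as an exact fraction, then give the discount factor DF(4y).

step 1 [1y] zero: DF = P = 1947/2000 ≈ 0.973500
step 2 [2y] swap r/1=388/19347: DF=(1 − 388/19347·(0.973500))/(1+388/19347) = 2403/2500 ≈ 0.961200
step 3 [3y] swap r/1=735/28612: DF=(1 − 735/28612·(0.973500+0.961200))/(1+735/28612) = 1853/2000 ≈ 0.926500
step 4 [4y] zero: DF = P = 1847/2000 ≈ 0.923500
step 5 [5y] bond c/1=3/40: DF=(502519/400000 − 3/40·(0.973500+0.961200+0.926500+0.923500))/(1+3/40) = 4523/5000 ≈ 0.904600
step 6 [6y] swap r/1=1058/55835: DF=(1 − 1058/55835·(0.973500+0.961200+0.926500+0.923500+0.904600))/(1+1058/55835) = 4471/5000 ≈ 0.894200
step 7 [7y] swap r/1=67/3068: DF=(1 − 67/3068·(0.973500+0.961200+0.926500+0.923500+0.904600+0.894200))/(1+67/3068) = 8593/10000 ≈ 0.859300

1 1 1947/2000
2 2 2403/2500
3 3 1853/2000
4 4 1847/2000
5 5 4523/5000
6 6 4471/5000
7 7 8593/10000
DF(4y) = 1847/2000 ≈ 0.923500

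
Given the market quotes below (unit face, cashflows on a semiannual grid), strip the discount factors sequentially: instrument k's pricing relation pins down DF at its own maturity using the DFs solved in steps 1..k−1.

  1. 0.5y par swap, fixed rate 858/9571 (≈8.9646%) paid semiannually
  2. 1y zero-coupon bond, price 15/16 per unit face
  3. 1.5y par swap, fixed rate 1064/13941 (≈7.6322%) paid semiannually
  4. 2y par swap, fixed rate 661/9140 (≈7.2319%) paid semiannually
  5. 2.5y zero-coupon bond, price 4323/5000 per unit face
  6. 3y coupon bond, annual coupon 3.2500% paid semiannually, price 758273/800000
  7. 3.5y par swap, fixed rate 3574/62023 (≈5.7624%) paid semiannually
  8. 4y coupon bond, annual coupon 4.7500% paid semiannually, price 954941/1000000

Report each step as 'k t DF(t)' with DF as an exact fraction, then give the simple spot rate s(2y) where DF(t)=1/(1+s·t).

step 1 [0.5y] swap r/2=429/9571: DF=(1 − 429/9571·(0))/(1+429/9571) = 9571/10000 ≈ 0.957100
step 2 [1y] zero: DF = P = 15/16 ≈ 0.937500
step 3 [1.5y] swap r/2=532/13941: DF=(1 − 532/13941·(0.957100+0.937500))/(1+532/13941) = 1117/1250 ≈ 0.893600
step 4 [2y] swap r/2=661/18280: DF=(1 − 661/18280·(0.957100+0.937500+0.893600))/(1+661/18280) = 4339/5000 ≈ 0.867800
step 5 [2.5y] zero: DF = P = 4323/5000 ≈ 0.864600
step 6 [3y] bond c/2=13/800: DF=(758273/800000 − 13/800·(0.957100+0.937500+0.893600+0.867800+0.864600))/(1+13/800) = 2151/2500 ≈ 0.860400
step 7 [3.5y] swap r/2=1787/62023: DF=(1 − 1787/62023·(0.957100+0.937500+0.893600+0.867800+0.864600+0.860400))/(1+1787/62023) = 8213/10000 ≈ 0.821300
step 8 [4y] bond c/2=19/800: DF=(954941/1000000 − 19/800·(0.957100+0.937500+0.893600+0.867800+0.864600+0.860400+0.821300))/(1+19/800) = 7889/10000 ≈ 0.788900

1 1/2 9571/10000
2 1 15/16
3 3/2 1117/1250
4 2 4339/5000
5 5/2 4323/5000
6 3 2151/2500
7 7/2 8213/10000
8 4 7889/10000
s(2y) = (1/(4339/5000) − 1)/(2) = 661/8678 ≈ 7.6170%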